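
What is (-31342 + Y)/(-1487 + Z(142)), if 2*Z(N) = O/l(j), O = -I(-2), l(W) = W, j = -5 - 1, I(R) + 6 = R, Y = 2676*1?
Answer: 85998/4463 ≈ 19.269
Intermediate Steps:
Y = 2676
I(R) = -6 + R
j = -6
O = 8 (O = -(-6 - 2) = -1*(-8) = 8)
Z(N) = -2/3 (Z(N) = (8/(-6))/2 = (8*(-1/6))/2 = (1/2)*(-4/3) = -2/3)
(-31342 + Y)/(-1487 + Z(142)) = (-31342 + 2676)/(-1487 - 2/3) = -28666/(-4463/3) = -28666*(-3/4463) = 85998/4463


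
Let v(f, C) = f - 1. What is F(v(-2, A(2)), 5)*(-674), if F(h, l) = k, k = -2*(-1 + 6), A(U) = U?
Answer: 6740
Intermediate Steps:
v(f, C) = -1 + f
k = -10 (k = -2*5 = -10)
F(h, l) = -10
F(v(-2, A(2)), 5)*(-674) = -10*(-674) = 6740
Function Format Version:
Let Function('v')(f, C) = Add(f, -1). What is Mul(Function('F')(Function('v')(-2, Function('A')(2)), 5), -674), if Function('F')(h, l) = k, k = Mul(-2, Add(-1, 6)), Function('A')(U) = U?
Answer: 6740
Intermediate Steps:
Function('v')(f, C) = Add(-1, f)
k = -10 (k = Mul(-2, 5) = -10)
Function('F')(h, l) = -10
Mul(Function('F')(Function('v')(-2, Function('A')(2)), 5), -674) = Mul(-10, -674) = 6740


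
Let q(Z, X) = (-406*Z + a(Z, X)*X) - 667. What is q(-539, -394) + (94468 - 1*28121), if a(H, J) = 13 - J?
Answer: 124156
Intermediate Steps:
q(Z, X) = -667 - 406*Z + X*(13 - X) (q(Z, X) = (-406*Z + (13 - X)*X) - 667 = (-406*Z + X*(13 - X)) - 667 = -667 - 406*Z + X*(13 - X))
q(-539, -394) + (94468 - 1*28121) = (-667 - 406*(-539) - 1*(-394)*(-13 - 394)) + (94468 - 1*28121) = (-667 + 218834 - 1*(-394)*(-407)) + (94468 - 28121) = (-667 + 218834 - 160358) + 66347 = 57809 + 66347 = 124156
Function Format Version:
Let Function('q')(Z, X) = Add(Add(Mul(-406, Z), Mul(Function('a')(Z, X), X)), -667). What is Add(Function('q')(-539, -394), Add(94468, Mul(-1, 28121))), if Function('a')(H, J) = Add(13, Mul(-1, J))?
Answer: 124156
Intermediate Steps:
Function('q')(Z, X) = Add(-667, Mul(-406, Z), Mul(X, Add(13, Mul(-1, X)))) (Function('q')(Z, X) = Add(Add(Mul(-406, Z), Mul(Add(13, Mul(-1, X)), X)), -667) = Add(Add(Mul(-406, Z), Mul(X, Add(13, Mul(-1, X)))), -667) = Add(-667, Mul(-406, Z), Mul(X, Add(13, Mul(-1, X)))))
Add(Function('q')(-539, -394), Add(94468, Mul(-1, 28121))) = Add(Add(-667, Mul(-406, -539), Mul(-1, -394, Add(-13, -394))), Add(94468, Mul(-1, 28121))) = Add(Add(-667, 218834, Mul(-1, -394, -407)), Add(94468, -28121)) = Add(Add(-667, 218834, -160358), 66347) = Add(57809, 66347) = 124156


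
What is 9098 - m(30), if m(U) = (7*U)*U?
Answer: 2798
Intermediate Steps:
m(U) = 7*U²
9098 - m(30) = 9098 - 7*30² = 9098 - 7*900 = 9098 - 1*6300 = 9098 - 6300 = 2798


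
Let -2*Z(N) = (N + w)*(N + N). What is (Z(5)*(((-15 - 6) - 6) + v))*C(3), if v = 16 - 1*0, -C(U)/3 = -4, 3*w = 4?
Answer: 4180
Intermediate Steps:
w = 4/3 (w = (⅓)*4 = 4/3 ≈ 1.3333)
C(U) = 12 (C(U) = -3*(-4) = 12)
v = 16 (v = 16 + 0 = 16)
Z(N) = -N*(4/3 + N) (Z(N) = -(N + 4/3)*(N + N)/2 = -(4/3 + N)*2*N/2 = -N*(4/3 + N))
(Z(5)*(((-15 - 6) - 6) + v))*C(3) = ((-⅓*5*(4 + 3*5))*(((-15 - 6) - 6) + 16))*12 = ((-⅓*5*(4 + 15))*((-21 - 6) + 16))*12 = ((-⅓*5*19)*(-27 + 16))*12 = -95/3*(-11)*12 = (1045/3)*12 = 4180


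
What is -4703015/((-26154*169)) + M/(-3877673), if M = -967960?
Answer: 22515162651055/17139415479498 ≈ 1.3136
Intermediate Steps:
-4703015/((-26154*169)) + M/(-3877673) = -4703015/((-26154*169)) - 967960/(-3877673) = -4703015/(-4420026) - 967960*(-1/3877673) = -4703015*(-1/4420026) + 967960/3877673 = 4703015/4420026 + 967960/3877673 = 22515162651055/17139415479498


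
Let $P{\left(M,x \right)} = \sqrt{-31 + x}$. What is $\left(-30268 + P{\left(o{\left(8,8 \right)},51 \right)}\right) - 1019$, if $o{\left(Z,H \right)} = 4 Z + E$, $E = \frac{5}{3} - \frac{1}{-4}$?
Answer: $-31287 + 2 \sqrt{5} \approx -31283.0$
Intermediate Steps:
$E = \frac{23}{12}$ ($E = 5 \cdot \frac{1}{3} - - \frac{1}{4} = \frac{5}{3} + \frac{1}{4} = \frac{23}{12} \approx 1.9167$)
$o{\left(Z,H \right)} = \frac{23}{12} + 4 Z$ ($o{\left(Z,H \right)} = 4 Z + \frac{23}{12} = \frac{23}{12} + 4 Z$)
$\left(-30268 + P{\left(o{\left(8,8 \right)},51 \right)}\right) - 1019 = \left(-30268 + \sqrt{-31 + 51}\right) - 1019 = \left(-30268 + \sqrt{20}\right) - 1019 = \left(-30268 + 2 \sqrt{5}\right) - 1019 = -31287 + 2 \sqrt{5}$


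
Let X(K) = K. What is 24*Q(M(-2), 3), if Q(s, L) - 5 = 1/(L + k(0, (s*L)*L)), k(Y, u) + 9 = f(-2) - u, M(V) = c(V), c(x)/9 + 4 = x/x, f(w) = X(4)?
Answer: 28944/241 ≈ 120.10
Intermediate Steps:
f(w) = 4
c(x) = -27 (c(x) = -36 + 9*(x/x) = -36 + 9*1 = -36 + 9 = -27)
M(V) = -27
k(Y, u) = -5 - u (k(Y, u) = -9 + (4 - u) = -5 - u)
Q(s, L) = 5 + 1/(-5 + L - s*L²) (Q(s, L) = 5 + 1/(L + (-5 - s*L*L)) = 5 + 1/(L + (-5 - L*s*L)) = 5 + 1/(L + (-5 - s*L²)) = 5 + 1/(-5 + L - s*L²))
24*Q(M(-2), 3) = 24*((24 - 5*3 + 5*(-27)*3²)/(5 - 1*3 - 27*3²)) = 24*((24 - 15 + 5*(-27)*9)/(5 - 3 - 27*9)) = 24*((24 - 15 - 1215)/(5 - 3 - 243)) = 24*(-1206/(-241)) = 24*(-1/241*(-1206)) = 24*(1206/241) = 28944/241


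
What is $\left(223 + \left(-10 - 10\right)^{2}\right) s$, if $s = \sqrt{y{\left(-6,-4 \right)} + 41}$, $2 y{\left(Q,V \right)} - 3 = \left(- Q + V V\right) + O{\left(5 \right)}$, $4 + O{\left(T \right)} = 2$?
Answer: $\frac{623 \sqrt{210}}{2} \approx 4514.1$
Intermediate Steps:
$O{\left(T \right)} = -2$ ($O{\left(T \right)} = -4 + 2 = -2$)
$y{\left(Q,V \right)} = \frac{1}{2} + \frac{V^{2}}{2} - \frac{Q}{2}$ ($y{\left(Q,V \right)} = \frac{3}{2} + \frac{\left(- Q + V V\right) - 2}{2} = \frac{3}{2} + \frac{\left(- Q + V^{2}\right) - 2}{2} = \frac{3}{2} + \frac{\left(V^{2} - Q\right) - 2}{2} = \frac{3}{2} + \frac{-2 + V^{2} - Q}{2} = \frac{3}{2} - \left(1 + \frac{Q}{2} - \frac{V^{2}}{2}\right) = \frac{1}{2} + \frac{V^{2}}{2} - \frac{Q}{2}$)
$s = \frac{\sqrt{210}}{2}$ ($s = \sqrt{\left(\frac{1}{2} + \frac{\left(-4\right)^{2}}{2} - -3\right) + 41} = \sqrt{\left(\frac{1}{2} + \frac{1}{2} \cdot 16 + 3\right) + 41} = \sqrt{\left(\frac{1}{2} + 8 + 3\right) + 41} = \sqrt{\frac{23}{2} + 41} = \sqrt{\frac{105}{2}} = \frac{\sqrt{210}}{2} \approx 7.2457$)
$\left(223 + \left(-10 - 10\right)^{2}\right) s = \left(223 + \left(-10 - 10\right)^{2}\right) \frac{\sqrt{210}}{2} = \left(223 + \left(-20\right)^{2}\right) \frac{\sqrt{210}}{2} = \left(223 + 400\right) \frac{\sqrt{210}}{2} = 623 \frac{\sqrt{210}}{2} = \frac{623 \sqrt{210}}{2}$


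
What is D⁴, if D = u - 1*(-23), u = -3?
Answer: 160000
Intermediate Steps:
D = 20 (D = -3 - 1*(-23) = -3 + 23 = 20)
D⁴ = 20⁴ = 160000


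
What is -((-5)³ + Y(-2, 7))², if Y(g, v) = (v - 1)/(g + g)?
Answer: -64009/4 ≈ -16002.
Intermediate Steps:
Y(g, v) = (-1 + v)/(2*g) (Y(g, v) = (-1 + v)/((2*g)) = (-1 + v)*(1/(2*g)) = (-1 + v)/(2*g))
-((-5)³ + Y(-2, 7))² = -((-5)³ + (½)*(-1 + 7)/(-2))² = -(-125 + (½)*(-½)*6)² = -(-125 - 3/2)² = -(-253/2)² = -1*64009/4 = -64009/4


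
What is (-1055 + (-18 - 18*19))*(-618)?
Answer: 874470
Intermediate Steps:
(-1055 + (-18 - 18*19))*(-618) = (-1055 + (-18 - 342))*(-618) = (-1055 - 360)*(-618) = -1415*(-618) = 874470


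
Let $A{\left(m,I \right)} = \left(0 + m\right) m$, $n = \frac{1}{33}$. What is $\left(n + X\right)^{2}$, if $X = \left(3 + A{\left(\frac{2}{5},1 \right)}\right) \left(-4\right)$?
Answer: $\frac{108222409}{680625} \approx 159.0$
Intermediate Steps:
$n = \frac{1}{33} \approx 0.030303$
$A{\left(m,I \right)} = m^{2}$ ($A{\left(m,I \right)} = m m = m^{2}$)
$X = - \frac{316}{25}$ ($X = \left(3 + \left(\frac{2}{5}\right)^{2}\right) \left(-4\right) = \left(3 + \frac{4}{25}\right) \left(-4\right) = \frac{79}{25} \left(-4\right) = - \frac{316}{25} \approx -12.64$)
$\left(n + X\right)^{2} = \left(\frac{1}{33} - \frac{316}{25}\right)^{2} = \left(- \frac{10403}{825}\right)^{2} = \frac{108222409}{680625}$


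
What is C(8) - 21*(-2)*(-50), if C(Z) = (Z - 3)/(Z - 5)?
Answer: -6295/3 ≈ -2098.3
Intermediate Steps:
C(Z) = (-3 + Z)/(-5 + Z)
C(8) - 21*(-2)*(-50) = (-3 + 8)/(-5 + 8) - 21*(-2)*(-50) = 5/3 + 42*(-50) = (⅓)*5 - 2100 = 5/3 - 2100 = -6295/3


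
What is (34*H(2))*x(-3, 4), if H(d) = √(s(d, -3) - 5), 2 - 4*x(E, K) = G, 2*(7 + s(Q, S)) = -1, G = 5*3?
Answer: -1105*I*√2/4 ≈ -390.68*I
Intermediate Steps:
G = 15
s(Q, S) = -15/2 (s(Q, S) = -7 + (½)*(-1) = -7 - ½ = -15/2)
x(E, K) = -13/4 (x(E, K) = ½ - ¼*15 = ½ - 15/4 = -13/4)
H(d) = 5*I*√2/2 (H(d) = √(-15/2 - 5) = √(-25/2) = 5*I*√2/2)
(34*H(2))*x(-3, 4) = (34*(5*I*√2/2))*(-13/4) = (85*I*√2)*(-13/4) = -1105*I*√2/4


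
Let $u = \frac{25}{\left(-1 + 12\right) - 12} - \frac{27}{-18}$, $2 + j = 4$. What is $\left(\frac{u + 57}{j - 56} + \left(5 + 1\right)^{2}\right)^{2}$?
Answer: $\frac{14600041}{11664} \approx 1251.7$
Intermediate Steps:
$j = 2$ ($j = -2 + 4 = 2$)
$u = - \frac{47}{2}$ ($u = \frac{25}{11 - 12} - - \frac{3}{2} = \frac{25}{-1} + \frac{3}{2} = 25 \left(-1\right) + \frac{3}{2} = -25 + \frac{3}{2} = - \frac{47}{2} \approx -23.5$)
$\left(\frac{u + 57}{j - 56} + \left(5 + 1\right)^{2}\right)^{2} = \left(\frac{- \frac{47}{2} + 57}{2 - 56} + \left(5 + 1\right)^{2}\right)^{2} = \left(\frac{67}{2 \left(-54\right)} + 6^{2}\right)^{2} = \left(\frac{67}{2} \left(- \frac{1}{54}\right) + 36\right)^{2} = \left(- \frac{67}{108} + 36\right)^{2} = \left(\frac{3821}{108}\right)^{2} = \frac{14600041}{11664}$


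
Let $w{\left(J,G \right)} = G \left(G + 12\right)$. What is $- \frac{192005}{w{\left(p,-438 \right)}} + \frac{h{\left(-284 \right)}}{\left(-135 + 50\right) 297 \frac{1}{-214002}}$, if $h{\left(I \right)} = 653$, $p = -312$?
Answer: $\frac{965539881989}{174459780} \approx 5534.5$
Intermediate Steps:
$w{\left(J,G \right)} = G \left(12 + G\right)$
$- \frac{192005}{w{\left(p,-438 \right)}} + \frac{h{\left(-284 \right)}}{\left(-135 + 50\right) 297 \frac{1}{-214002}} = - \frac{192005}{\left(-438\right) \left(12 - 438\right)} + \frac{653}{\left(-135 + 50\right) 297 \frac{1}{-214002}} = - \frac{192005}{\left(-438\right) \left(-426\right)} + \frac{653}{\left(-85\right) 297 \left(- \frac{1}{214002}\right)} = - \frac{192005}{186588} + \frac{653}{\left(-25245\right) \left(- \frac{1}{214002}\right)} = \left(-192005\right) \frac{1}{186588} + \frac{653}{\frac{935}{7926}} = - \frac{192005}{186588} + 653 \cdot \frac{7926}{935} = - \frac{192005}{186588} + \frac{5175678}{935} = \frac{965539881989}{174459780}$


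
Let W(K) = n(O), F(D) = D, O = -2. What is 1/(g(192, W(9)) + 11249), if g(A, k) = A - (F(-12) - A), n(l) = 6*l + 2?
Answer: 1/11645 ≈ 8.5874e-5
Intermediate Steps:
n(l) = 2 + 6*l
W(K) = -10 (W(K) = 2 + 6*(-2) = 2 - 12 = -10)
g(A, k) = 12 + 2*A (g(A, k) = A - (-12 - A) = A + (12 + A) = 12 + 2*A)
1/(g(192, W(9)) + 11249) = 1/((12 + 2*192) + 11249) = 1/((12 + 384) + 11249) = 1/(396 + 11249) = 1/11645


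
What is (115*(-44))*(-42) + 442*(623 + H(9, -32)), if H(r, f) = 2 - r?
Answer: 484792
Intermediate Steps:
(115*(-44))*(-42) + 442*(623 + H(9, -32)) = (115*(-44))*(-42) + 442*(623 + (2 - 1*9)) = -5060*(-42) + 442*(623 + (2 - 9)) = 212520 + 442*(623 - 7) = 212520 + 442*616 = 212520 + 272272 = 484792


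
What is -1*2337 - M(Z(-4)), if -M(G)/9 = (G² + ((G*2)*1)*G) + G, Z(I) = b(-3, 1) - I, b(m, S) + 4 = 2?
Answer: -2211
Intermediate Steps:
b(m, S) = -2 (b(m, S) = -4 + 2 = -2)
Z(I) = -2 - I
M(G) = -27*G² - 9*G (M(G) = -9*((G² + ((G*2)*1)*G) + G) = -9*((G² + ((2*G)*1)*G) + G) = -9*((G² + (2*G)*G) + G) = -9*((G² + 2*G²) + G) = -9*(3*G² + G) = -9*(G + 3*G²) = -27*G² - 9*G)
-1*2337 - M(Z(-4)) = -1*2337 - (-9)*(-2 - 1*(-4))*(1 + 3*(-2 - 1*(-4))) = -2337 - (-9)*(-2 + 4)*(1 + 3*(-2 + 4)) = -2337 - (-9)*2*(1 + 3*2) = -2337 - (-9)*2*(1 + 6) = -2337 - (-9)*2*7 = -2337 - 1*(-126) = -2337 + 126 = -2211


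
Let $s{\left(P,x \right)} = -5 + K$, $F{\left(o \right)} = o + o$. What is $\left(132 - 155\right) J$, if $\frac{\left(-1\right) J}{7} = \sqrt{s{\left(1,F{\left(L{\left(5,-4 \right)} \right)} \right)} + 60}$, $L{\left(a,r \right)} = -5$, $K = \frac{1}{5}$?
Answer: $\frac{322 \sqrt{345}}{5} \approx 1196.2$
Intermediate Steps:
$K = \frac{1}{5} \approx 0.2$
$F{\left(o \right)} = 2 o$
$s{\left(P,x \right)} = - \frac{24}{5}$ ($s{\left(P,x \right)} = -5 + \frac{1}{5} = - \frac{24}{5}$)
$J = - \frac{14 \sqrt{345}}{5}$ ($J = - 7 \sqrt{- \frac{24}{5} + 60} = - 7 \sqrt{\frac{276}{5}} = - 7 \frac{2 \sqrt{345}}{5} = - \frac{14 \sqrt{345}}{5} \approx -52.008$)
$\left(132 - 155\right) J = \left(132 - 155\right) \left(- \frac{14 \sqrt{345}}{5}\right) = - 23 \left(- \frac{14 \sqrt{345}}{5}\right) = \frac{322 \sqrt{345}}{5}$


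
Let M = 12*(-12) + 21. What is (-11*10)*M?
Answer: 13530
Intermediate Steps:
M = -123 (M = -144 + 21 = -123)
(-11*10)*M = -11*10*(-123) = -110*(-123) = 13530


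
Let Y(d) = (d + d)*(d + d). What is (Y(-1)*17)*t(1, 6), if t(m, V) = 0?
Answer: 0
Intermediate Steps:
Y(d) = 4*d² (Y(d) = (2*d)*(2*d) = 4*d²)
(Y(-1)*17)*t(1, 6) = ((4*(-1)²)*17)*0 = ((4*1)*17)*0 = (4*17)*0 = 68*0 = 0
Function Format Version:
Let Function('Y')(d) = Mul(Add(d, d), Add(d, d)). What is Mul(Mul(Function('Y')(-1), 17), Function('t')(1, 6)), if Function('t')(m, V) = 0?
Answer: 0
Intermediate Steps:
Function('Y')(d) = Mul(4, Pow(d, 2)) (Function('Y')(d) = Mul(Mul(2, d), Mul(2, d)) = Mul(4, Pow(d, 2)))
Mul(Mul(Function('Y')(-1), 17), Function('t')(1, 6)) = Mul(Mul(Mul(4, Pow(-1, 2)), 17), 0) = Mul(Mul(Mul(4, 1), 17), 0) = Mul(Mul(4, 17), 0) = Mul(68, 0) = 0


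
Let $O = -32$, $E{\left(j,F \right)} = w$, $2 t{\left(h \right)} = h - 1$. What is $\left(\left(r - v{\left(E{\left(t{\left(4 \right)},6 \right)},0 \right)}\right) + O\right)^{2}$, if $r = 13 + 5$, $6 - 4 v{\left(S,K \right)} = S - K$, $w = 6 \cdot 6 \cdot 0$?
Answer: $\frac{961}{4} \approx 240.25$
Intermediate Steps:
$t{\left(h \right)} = - \frac{1}{2} + \frac{h}{2}$ ($t{\left(h \right)} = \frac{h - 1}{2} = \frac{-1 + h}{2} = - \frac{1}{2} + \frac{h}{2}$)
$w = 0$ ($w = 36 \cdot 0 = 0$)
$E{\left(j,F \right)} = 0$
$v{\left(S,K \right)} = \frac{3}{2} - \frac{S}{4} + \frac{K}{4}$ ($v{\left(S,K \right)} = \frac{3}{2} - \frac{S - K}{4} = \frac{3}{2} + \left(- \frac{S}{4} + \frac{K}{4}\right) = \frac{3}{2} - \frac{S}{4} + \frac{K}{4}$)
$r = 18$
$\left(\left(r - v{\left(E{\left(t{\left(4 \right)},6 \right)},0 \right)}\right) + O\right)^{2} = \left(\left(18 - \left(\frac{3}{2} - 0 + \frac{1}{4} \cdot 0\right)\right) - 32\right)^{2} = \left(\left(18 - \left(\frac{3}{2} + 0 + 0\right)\right) - 32\right)^{2} = \left(\left(18 - \frac{3}{2}\right) - 32\right)^{2} = \left(\frac{33}{2} - 32\right)^{2} = \left(- \frac{31}{2}\right)^{2} = \frac{961}{4}$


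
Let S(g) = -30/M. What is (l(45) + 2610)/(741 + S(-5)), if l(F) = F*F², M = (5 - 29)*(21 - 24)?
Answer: 1124820/8887 ≈ 126.57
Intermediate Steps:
M = 72 (M = -24*(-3) = 72)
S(g) = -5/12 (S(g) = -30/72 = -30*1/72 = -5/12)
l(F) = F³
(l(45) + 2610)/(741 + S(-5)) = (45³ + 2610)/(741 - 5/12) = (91125 + 2610)/(8887/12) = 93735*(12/8887) = 1124820/8887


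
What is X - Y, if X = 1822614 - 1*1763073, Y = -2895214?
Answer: 2954755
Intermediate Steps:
X = 59541 (X = 1822614 - 1763073 = 59541)
X - Y = 59541 - 1*(-2895214) = 59541 + 2895214 = 2954755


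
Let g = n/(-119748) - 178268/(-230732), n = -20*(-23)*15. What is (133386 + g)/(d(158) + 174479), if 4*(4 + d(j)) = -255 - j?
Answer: 307119526995880/401486530214959 ≈ 0.76496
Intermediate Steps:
n = 6900 (n = 460*15 = 6900)
d(j) = -271/4 - j/4 (d(j) = -4 + (-255 - j)/4 = -4 + (-255/4 - j/4) = -271/4 - j/4)
g = 411566368/575618657 (g = 6900/(-119748) - 178268/(-230732) = 6900*(-1/119748) - 178268*(-1/230732) = -575/9979 + 44567/57683 = 411566368/575618657 ≈ 0.71500)
(133386 + g)/(d(158) + 174479) = (133386 + 411566368/575618657)/((-271/4 - ¼*158) + 174479) = 76779881748970/(575618657*((-271/4 - 79/2) + 174479)) = 76779881748970/(575618657*(-429/4 + 174479)) = 76779881748970/(575618657*(697487/4)) = (76779881748970/575618657)*(4/697487) = 307119526995880/401486530214959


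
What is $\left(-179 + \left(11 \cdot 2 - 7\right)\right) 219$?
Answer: $-35916$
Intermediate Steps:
$\left(-179 + \left(11 \cdot 2 - 7\right)\right) 219 = \left(-179 + \left(22 - 7\right)\right) 219 = \left(-179 + 15\right) 219 = \left(-164\right) 219 = -35916$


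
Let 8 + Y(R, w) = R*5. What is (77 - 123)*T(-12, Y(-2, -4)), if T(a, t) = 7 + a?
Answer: 230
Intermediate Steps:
Y(R, w) = -8 + 5*R (Y(R, w) = -8 + R*5 = -8 + 5*R)
(77 - 123)*T(-12, Y(-2, -4)) = (77 - 123)*(7 - 12) = -46*(-5) = 230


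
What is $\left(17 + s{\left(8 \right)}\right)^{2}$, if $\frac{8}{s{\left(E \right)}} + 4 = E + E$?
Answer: $\frac{2809}{9} \approx 312.11$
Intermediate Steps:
$s{\left(E \right)} = \frac{8}{-4 + 2 E}$ ($s{\left(E \right)} = \frac{8}{-4 + \left(E + E\right)} = \frac{8}{-4 + 2 E}$)
$\left(17 + s{\left(8 \right)}\right)^{2} = \left(17 + \frac{4}{-2 + 8}\right)^{2} = \left(17 + \frac{4}{6}\right)^{2} = \left(17 + 4 \cdot \frac{1}{6}\right)^{2} = \left(17 + \frac{2}{3}\right)^{2} = \left(\frac{53}{3}\right)^{2} = \frac{2809}{9}$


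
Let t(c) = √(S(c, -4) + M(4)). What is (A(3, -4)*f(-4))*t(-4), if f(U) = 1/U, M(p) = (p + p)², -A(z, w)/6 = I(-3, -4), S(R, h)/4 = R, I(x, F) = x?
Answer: -18*√3 ≈ -31.177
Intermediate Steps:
S(R, h) = 4*R
A(z, w) = 18 (A(z, w) = -6*(-3) = 18)
M(p) = 4*p² (M(p) = (2*p)² = 4*p²)
t(c) = √(64 + 4*c) (t(c) = √(4*c + 4*4²) = √(4*c + 4*16) = √(4*c + 64) = √(64 + 4*c))
(A(3, -4)*f(-4))*t(-4) = (18/(-4))*(2*√(16 - 4)) = (18*(-¼))*(2*√12) = -9*2*√3 = -18*√3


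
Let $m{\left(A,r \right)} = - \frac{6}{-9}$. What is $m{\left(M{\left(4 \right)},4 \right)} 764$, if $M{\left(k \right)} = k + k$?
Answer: $\frac{1528}{3} \approx 509.33$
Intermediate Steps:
$M{\left(k \right)} = 2 k$
$m{\left(A,r \right)} = \frac{2}{3}$ ($m{\left(A,r \right)} = \left(-6\right) \left(- \frac{1}{9}\right) = \frac{2}{3}$)
$m{\left(M{\left(4 \right)},4 \right)} 764 = \frac{2}{3} \cdot 764 = \frac{1528}{3}$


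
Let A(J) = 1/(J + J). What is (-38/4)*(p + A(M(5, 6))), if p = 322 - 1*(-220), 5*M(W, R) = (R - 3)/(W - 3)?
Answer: -30989/6 ≈ -5164.8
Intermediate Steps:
M(W, R) = (-3 + R)/(5*(-3 + W)) (M(W, R) = ((R - 3)/(W - 3))/5 = ((-3 + R)/(-3 + W))/5 = (-3 + R)/(5*(-3 + W)))
A(J) = 1/(2*J)
p = 542 (p = 322 + 220 = 542)
(-38/4)*(p + A(M(5, 6))) = (-38/4)*(542 + 1/(2*(((-3 + 6)/(5*(-3 + 5)))))) = (-38*1/4)*(542 + 1/(2*(((1/5)*3/2)))) = -19*(542 + 1/(2*(((1/5)*(1/2)*3))))/2 = -19*(542 + 1/(2*(3/10)))/2 = -19*(542 + (1/2)*(10/3))/2 = -19*(542 + 5/3)/2 = -19/2*1631/3 = -30989/6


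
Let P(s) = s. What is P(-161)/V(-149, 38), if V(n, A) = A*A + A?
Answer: -161/1482 ≈ -0.10864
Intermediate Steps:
V(n, A) = A + A**2 (V(n, A) = A**2 + A = A + A**2)
P(-161)/V(-149, 38) = -161*1/(38*(1 + 38)) = -161/(38*39) = -161/1482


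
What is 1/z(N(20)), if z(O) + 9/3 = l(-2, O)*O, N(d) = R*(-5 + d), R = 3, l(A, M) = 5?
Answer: 1/222 ≈ 0.0045045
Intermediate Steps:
N(d) = -15 + 3*d (N(d) = 3*(-5 + d) = -15 + 3*d)
z(O) = -3 + 5*O
1/z(N(20)) = 1/(-3 + 5*(-15 + 3*20)) = 1/(-3 + 5*(-15 + 60)) = 1/(-3 + 5*45) = 1/(-3 + 225) = 1/222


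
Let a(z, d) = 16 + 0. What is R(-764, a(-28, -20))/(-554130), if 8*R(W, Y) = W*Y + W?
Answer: 3247/1108260 ≈ 0.0029298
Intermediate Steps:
a(z, d) = 16
R(W, Y) = W/8 + W*Y/8 (R(W, Y) = (W*Y + W)/8 = (W + W*Y)/8 = W/8 + W*Y/8)
R(-764, a(-28, -20))/(-554130) = ((⅛)*(-764)*(1 + 16))/(-554130) = ((⅛)*(-764)*17)*(-1/554130) = -3247/2*(-1/554130) = 3247/1108260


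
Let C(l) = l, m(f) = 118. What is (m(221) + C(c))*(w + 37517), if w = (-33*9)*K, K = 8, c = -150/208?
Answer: 428614777/104 ≈ 4.1213e+6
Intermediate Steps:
c = -75/104 (c = -150*1/208 = -75/104 ≈ -0.72115)
w = -2376 (w = -33*9*8 = -297*8 = -2376)
(m(221) + C(c))*(w + 37517) = (118 - 75/104)*(-2376 + 37517) = (12197/104)*35141 = 428614777/104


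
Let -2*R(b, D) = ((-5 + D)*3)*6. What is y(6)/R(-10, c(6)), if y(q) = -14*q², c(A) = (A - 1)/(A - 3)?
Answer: -84/5 ≈ -16.800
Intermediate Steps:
c(A) = (-1 + A)/(-3 + A)
R(b, D) = 45 - 9*D (R(b, D) = -(-5 + D)*3*6/2 = -(-15 + 3*D)*6/2 = -(-90 + 18*D)/2 = 45 - 9*D)
y(6)/R(-10, c(6)) = (-14*6²)/(45 - 9*(-1 + 6)/(-3 + 6)) = (-14*36)/(45 - 9*5/3) = -504/(45 - 3*5) = -504/(45 - 9*5/3) = -504/(45 - 15) = -504/30 = -504*1/30 = -84/5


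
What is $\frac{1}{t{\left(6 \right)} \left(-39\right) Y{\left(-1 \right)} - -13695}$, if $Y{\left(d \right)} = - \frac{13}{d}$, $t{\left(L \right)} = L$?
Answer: $\frac{1}{10653} \approx 9.387 \cdot 10^{-5}$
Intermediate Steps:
$\frac{1}{t{\left(6 \right)} \left(-39\right) Y{\left(-1 \right)} - -13695} = \frac{1}{6 \left(-39\right) \left(- \frac{13}{-1}\right) - -13695} = \frac{1}{- 234 \left(\left(-13\right) \left(-1\right)\right) + \left(-34674 + 48369\right)} = \frac{1}{\left(-234\right) 13 + 13695} = \frac{1}{-3042 + 13695} = \frac{1}{10653}$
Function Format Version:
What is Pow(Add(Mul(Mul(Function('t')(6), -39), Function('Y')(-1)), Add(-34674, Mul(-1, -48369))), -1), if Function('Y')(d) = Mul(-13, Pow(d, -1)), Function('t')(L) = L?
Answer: Rational(1, 10653) ≈ 9.3870e-5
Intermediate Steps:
Pow(Add(Mul(Mul(Function('t')(6), -39), Function('Y')(-1)), Add(-34674, Mul(-1, -48369))), -1) = Pow(Add(Mul(Mul(6, -39), Mul(-13, Pow(-1, -1))), Add(-34674, Mul(-1, -48369))), -1) = Pow(Add(Mul(-234, Mul(-13, -1)), Add(-34674, 48369)), -1) = Pow(Add(Mul(-234, 13), 13695), -1) = Pow(Add(-3042, 13695), -1) = Pow(10653, -1) = Rational(1, 10653)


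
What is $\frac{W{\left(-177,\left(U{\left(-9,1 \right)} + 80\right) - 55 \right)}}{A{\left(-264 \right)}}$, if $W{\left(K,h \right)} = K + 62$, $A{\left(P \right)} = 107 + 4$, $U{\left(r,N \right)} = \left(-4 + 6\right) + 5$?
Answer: $- \frac{115}{111} \approx -1.036$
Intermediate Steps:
$U{\left(r,N \right)} = 7$ ($U{\left(r,N \right)} = 2 + 5 = 7$)
$A{\left(P \right)} = 111$
$W{\left(K,h \right)} = 62 + K$
$\frac{W{\left(-177,\left(U{\left(-9,1 \right)} + 80\right) - 55 \right)}}{A{\left(-264 \right)}} = \frac{62 - 177}{111} = \left(-115\right) \frac{1}{111} = - \frac{115}{111}$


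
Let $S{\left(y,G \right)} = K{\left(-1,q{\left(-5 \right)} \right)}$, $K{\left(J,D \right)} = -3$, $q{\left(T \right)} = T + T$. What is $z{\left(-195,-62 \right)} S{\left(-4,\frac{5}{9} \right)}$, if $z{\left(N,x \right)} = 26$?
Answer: $-78$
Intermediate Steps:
$q{\left(T \right)} = 2 T$
$S{\left(y,G \right)} = -3$
$z{\left(-195,-62 \right)} S{\left(-4,\frac{5}{9} \right)} = 26 \left(-3\right) = -78$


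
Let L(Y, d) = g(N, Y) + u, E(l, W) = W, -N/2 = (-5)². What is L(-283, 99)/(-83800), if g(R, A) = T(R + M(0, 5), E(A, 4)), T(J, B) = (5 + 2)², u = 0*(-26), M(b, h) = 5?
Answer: -49/83800 ≈ -0.00058473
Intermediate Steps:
u = 0
N = -50 (N = -2*(-5)² = -2*25 = -50)
T(J, B) = 49 (T(J, B) = 7² = 49)
g(R, A) = 49
L(Y, d) = 49 (L(Y, d) = 49 + 0 = 49)
L(-283, 99)/(-83800) = 49/(-83800) = 49*(-1/83800) = -49/83800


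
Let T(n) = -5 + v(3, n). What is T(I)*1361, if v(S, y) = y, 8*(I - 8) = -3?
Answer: 28581/8 ≈ 3572.6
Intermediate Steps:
I = 61/8 (I = 8 + (1/8)*(-3) = 8 - 3/8 = 61/8 ≈ 7.6250)
T(n) = -5 + n
T(I)*1361 = (-5 + 61/8)*1361 = (21/8)*1361 = 28581/8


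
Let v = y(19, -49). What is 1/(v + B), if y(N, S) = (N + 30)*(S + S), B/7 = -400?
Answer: -1/7602 ≈ -0.00013154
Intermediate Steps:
B = -2800 (B = 7*(-400) = -2800)
y(N, S) = 2*S*(30 + N) (y(N, S) = (30 + N)*(2*S) = 2*S*(30 + N))
v = -4802 (v = 2*(-49)*(30 + 19) = 2*(-49)*49 = -4802)
1/(v + B) = 1/(-4802 - 2800) = 1/(-7602) = -1/7602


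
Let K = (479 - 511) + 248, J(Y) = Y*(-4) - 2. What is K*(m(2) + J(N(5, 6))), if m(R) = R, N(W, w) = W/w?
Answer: -720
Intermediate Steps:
J(Y) = -2 - 4*Y (J(Y) = -4*Y - 2 = -2 - 4*Y)
K = 216 (K = -32 + 248 = 216)
K*(m(2) + J(N(5, 6))) = 216*(2 + (-2 - 20/6)) = 216*(2 + (-2 - 4*⅚)) = 216*(2 + (-2 - 10/3)) = 216*(2 - 16/3) = 216*(-10/3) = -720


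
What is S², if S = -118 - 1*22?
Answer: 19600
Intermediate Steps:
S = -140 (S = -118 - 22 = -140)
S² = (-140)² = 19600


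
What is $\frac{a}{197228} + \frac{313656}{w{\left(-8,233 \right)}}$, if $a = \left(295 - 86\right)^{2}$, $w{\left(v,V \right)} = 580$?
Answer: $\frac{15471770137}{28598060} \approx 541.01$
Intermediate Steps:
$a = 43681$ ($a = 209^{2} = 43681$)
$\frac{a}{197228} + \frac{313656}{w{\left(-8,233 \right)}} = \frac{43681}{197228} + \frac{313656}{580} = 43681 \cdot \frac{1}{197228} + 313656 \cdot \frac{1}{580} = \frac{43681}{197228} + \frac{78414}{145} = \frac{15471770137}{28598060}$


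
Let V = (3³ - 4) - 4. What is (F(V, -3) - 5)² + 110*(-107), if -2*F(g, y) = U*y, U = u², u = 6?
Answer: -9369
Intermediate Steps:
V = 19 (V = (27 - 4) - 4 = 23 - 4 = 19)
U = 36 (U = 6² = 36)
F(g, y) = -18*y
(F(V, -3) - 5)² + 110*(-107) = (-18*(-3) - 5)² + 110*(-107) = (54 - 5)² - 11770 = 49² - 11770 = 2401 - 11770 = -9369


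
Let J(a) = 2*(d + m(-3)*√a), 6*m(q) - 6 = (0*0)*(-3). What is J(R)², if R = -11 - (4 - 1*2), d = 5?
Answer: 48 + 40*I*√13 ≈ 48.0 + 144.22*I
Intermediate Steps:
m(q) = 1 (m(q) = 1 + ((0*0)*(-3))/6 = 1 + (0*(-3))/6 = 1 + (⅙)*0 = 1 + 0 = 1)
R = -13 (R = -11 - (4 - 2) = -11 - 1*2 = -11 - 2 = -13)
J(a) = 10 + 2*√a (J(a) = 2*(5 + 1*√a) = 2*(5 + √a) = 10 + 2*√a)
J(R)² = (10 + 2*√(-13))² = (10 + 2*(I*√13))² = (10 + 2*I*√13)²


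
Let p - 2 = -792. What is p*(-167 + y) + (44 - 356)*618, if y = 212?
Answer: -228366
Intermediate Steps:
p = -790 (p = 2 - 792 = -790)
p*(-167 + y) + (44 - 356)*618 = -790*(-167 + 212) + (44 - 356)*618 = -790*45 - 312*618 = -35550 - 192816 = -228366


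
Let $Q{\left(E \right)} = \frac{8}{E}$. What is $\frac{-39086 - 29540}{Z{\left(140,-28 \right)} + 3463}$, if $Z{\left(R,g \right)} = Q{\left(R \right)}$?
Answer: $- \frac{2401910}{121207} \approx -19.817$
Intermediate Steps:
$Z{\left(R,g \right)} = \frac{8}{R}$
$\frac{-39086 - 29540}{Z{\left(140,-28 \right)} + 3463} = \frac{-39086 - 29540}{\frac{8}{140} + 3463} = - \frac{68626}{8 \cdot \frac{1}{140} + 3463} = - \frac{68626}{\frac{2}{35} + 3463} = - \frac{68626}{\frac{121207}{35}} = \left(-68626\right) \frac{35}{121207} = - \frac{2401910}{121207}$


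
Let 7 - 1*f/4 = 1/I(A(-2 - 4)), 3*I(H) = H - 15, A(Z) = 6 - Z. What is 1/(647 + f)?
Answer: 1/679 ≈ 0.0014728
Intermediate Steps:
I(H) = -5 + H/3 (I(H) = (H - 15)/3 = (-15 + H)/3 = -5 + H/3)
f = 32 (f = 28 - 4/(-5 + (6 - (-2 - 4))/3) = 28 - 4/(-5 + (6 - 1*(-6))/3) = 28 - 4/(-5 + (6 + 6)/3) = 28 - 4/(-5 + (1/3)*12) = 28 - 4/(-5 + 4) = 28 - 4/(-1) = 28 - 4*(-1) = 28 + 4 = 32)
1/(647 + f) = 1/(647 + 32) = 1/679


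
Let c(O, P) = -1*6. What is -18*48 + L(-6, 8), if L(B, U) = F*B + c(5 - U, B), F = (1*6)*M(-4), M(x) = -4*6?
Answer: -6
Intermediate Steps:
M(x) = -24
c(O, P) = -6
F = -144 (F = (1*6)*(-24) = 6*(-24) = -144)
L(B, U) = -6 - 144*B (L(B, U) = -144*B - 6 = -6 - 144*B)
-18*48 + L(-6, 8) = -18*48 + (-6 - 144*(-6)) = -864 + (-6 + 864) = -864 + 858 = -6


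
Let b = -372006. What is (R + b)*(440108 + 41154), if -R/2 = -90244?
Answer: -92170335716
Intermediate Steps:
R = 180488 (R = -2*(-90244) = 180488)
(R + b)*(440108 + 41154) = (180488 - 372006)*(440108 + 41154) = -191518*481262 = -92170335716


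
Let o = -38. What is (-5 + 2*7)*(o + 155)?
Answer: 1053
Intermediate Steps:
(-5 + 2*7)*(o + 155) = (-5 + 2*7)*(-38 + 155) = (-5 + 14)*117 = 9*117 = 1053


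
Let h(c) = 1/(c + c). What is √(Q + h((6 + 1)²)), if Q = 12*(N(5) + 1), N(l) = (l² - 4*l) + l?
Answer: √25874/14 ≈ 11.490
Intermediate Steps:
N(l) = l² - 3*l
h(c) = 1/(2*c)
Q = 132 (Q = 12*(5*(-3 + 5) + 1) = 12*(5*2 + 1) = 12*(10 + 1) = 12*11 = 132)
√(Q + h((6 + 1)²)) = √(132 + 1/(2*((6 + 1)²))) = √(132 + 1/(2*(7²))) = √(132 + (½)/49) = √(132 + (½)*(1/49)) = √(132 + 1/98) = √(12937/98) = √25874/14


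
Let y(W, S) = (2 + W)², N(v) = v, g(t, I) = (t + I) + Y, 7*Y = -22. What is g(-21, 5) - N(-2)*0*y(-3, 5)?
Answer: -134/7 ≈ -19.143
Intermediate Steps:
Y = -22/7 (Y = (⅐)*(-22) = -22/7 ≈ -3.1429)
g(t, I) = -22/7 + I + t (g(t, I) = (t + I) - 22/7 = (I + t) - 22/7 = -22/7 + I + t)
g(-21, 5) - N(-2)*0*y(-3, 5) = (-22/7 + 5 - 21) - (-2*0)*(2 - 3)² = -134/7 - 0*(-1)² = -134/7 - 0 = -134/7 - 1*0 = -134/7 + 0 = -134/7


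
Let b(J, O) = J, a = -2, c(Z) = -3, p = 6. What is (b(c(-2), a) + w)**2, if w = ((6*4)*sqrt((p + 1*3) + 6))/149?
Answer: 208449/22201 - 144*sqrt(15)/149 ≈ 5.6462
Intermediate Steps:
w = 24*sqrt(15)/149 (w = ((6*4)*sqrt((6 + 1*3) + 6))/149 = (24*sqrt((6 + 3) + 6))*(1/149) = (24*sqrt(9 + 6))*(1/149) = (24*sqrt(15))*(1/149) = 24*sqrt(15)/149 ≈ 0.62384)
(b(c(-2), a) + w)**2 = (-3 + 24*sqrt(15)/149)**2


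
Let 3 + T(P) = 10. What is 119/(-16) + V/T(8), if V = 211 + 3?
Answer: 2591/112 ≈ 23.134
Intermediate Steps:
V = 214
T(P) = 7 (T(P) = -3 + 10 = 7)
119/(-16) + V/T(8) = 119/(-16) + 214/7 = 119*(-1/16) + 214*(⅐) = -119/16 + 214/7 = 2591/112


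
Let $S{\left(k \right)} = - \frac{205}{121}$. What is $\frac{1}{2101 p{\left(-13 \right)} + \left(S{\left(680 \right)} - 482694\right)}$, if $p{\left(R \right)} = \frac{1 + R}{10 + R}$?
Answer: $- \frac{121}{57389295} \approx -2.1084 \cdot 10^{-6}$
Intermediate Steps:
$S{\left(k \right)} = - \frac{205}{121}$ ($S{\left(k \right)} = \left(-205\right) \frac{1}{121} = - \frac{205}{121}$)
$p{\left(R \right)} = \frac{1 + R}{10 + R}$
$\frac{1}{2101 p{\left(-13 \right)} + \left(S{\left(680 \right)} - 482694\right)} = \frac{1}{2101 \frac{1 - 13}{10 - 13} - \frac{58406179}{121}} = \frac{1}{2101 \frac{1}{-3} \left(-12\right) - \frac{58406179}{121}} = \frac{1}{2101 \left(\left(- \frac{1}{3}\right) \left(-12\right)\right) - \frac{58406179}{121}} = \frac{1}{2101 \cdot 4 - \frac{58406179}{121}} = \frac{1}{8404 - \frac{58406179}{121}} = \frac{1}{- \frac{57389295}{121}} = - \frac{121}{57389295}$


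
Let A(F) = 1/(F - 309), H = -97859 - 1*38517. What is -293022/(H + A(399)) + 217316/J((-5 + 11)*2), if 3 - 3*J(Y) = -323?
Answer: 4005251026926/2000635757 ≈ 2002.0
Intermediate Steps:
H = -136376 (H = -97859 - 38517 = -136376)
J(Y) = 326/3 (J(Y) = 1 - 1/3*(-323) = 1 + 323/3 = 326/3)
A(F) = 1/(-309 + F)
-293022/(H + A(399)) + 217316/J((-5 + 11)*2) = -293022/(-136376 + 1/(-309 + 399)) + 217316/(326/3) = -293022/(-136376 + 1/90) + 217316*(3/326) = -293022/(-136376 + 1/90) + 325974/163 = -293022/(-12273839/90) + 325974/163 = -293022*(-90/12273839) + 325974/163 = 26371980/12273839 + 325974/163 = 4005251026926/2000635757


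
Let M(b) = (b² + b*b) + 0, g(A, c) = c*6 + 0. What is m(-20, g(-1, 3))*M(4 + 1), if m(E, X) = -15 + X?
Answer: 150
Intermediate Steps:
g(A, c) = 6*c (g(A, c) = 6*c + 0 = 6*c)
M(b) = 2*b² (M(b) = (b² + b²) + 0 = 2*b² + 0 = 2*b²)
m(-20, g(-1, 3))*M(4 + 1) = (-15 + 6*3)*(2*(4 + 1)²) = (-15 + 18)*(2*5²) = 3*(2*25) = 3*50 = 150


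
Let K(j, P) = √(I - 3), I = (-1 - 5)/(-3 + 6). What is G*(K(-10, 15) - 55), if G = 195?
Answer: -10725 + 195*I*√5 ≈ -10725.0 + 436.03*I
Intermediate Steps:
I = -2 (I = -6/3 = -6*⅓ = -2)
K(j, P) = I*√5 (K(j, P) = √(-2 - 3) = √(-5) = I*√5)
G*(K(-10, 15) - 55) = 195*(I*√5 - 55) = 195*(-55 + I*√5) = -10725 + 195*I*√5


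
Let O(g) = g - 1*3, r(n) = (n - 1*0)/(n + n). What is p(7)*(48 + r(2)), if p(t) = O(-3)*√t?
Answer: -291*√7 ≈ -769.91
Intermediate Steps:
r(n) = ½ (r(n) = (n + 0)/((2*n)) = n*(1/(2*n)) = ½)
O(g) = -3 + g (O(g) = g - 3 = -3 + g)
p(t) = -6*√t (p(t) = (-3 - 3)*√t = -6*√t)
p(7)*(48 + r(2)) = (-6*√7)*(48 + ½) = -6*√7*(97/2) = -291*√7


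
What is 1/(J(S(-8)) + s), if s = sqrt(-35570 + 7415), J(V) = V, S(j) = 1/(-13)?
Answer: -13/4758196 - 169*I*sqrt(28155)/4758196 ≈ -2.7321e-6 - 0.0059597*I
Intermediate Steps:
S(j) = -1/13
s = I*sqrt(28155) (s = sqrt(-28155) = I*sqrt(28155) ≈ 167.79*I)
1/(J(S(-8)) + s) = 1/(-1/13 + I*sqrt(28155))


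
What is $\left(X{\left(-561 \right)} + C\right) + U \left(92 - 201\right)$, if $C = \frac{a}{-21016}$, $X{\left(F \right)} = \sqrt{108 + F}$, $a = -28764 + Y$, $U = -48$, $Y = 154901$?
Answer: $\frac{109829575}{21016} + i \sqrt{453} \approx 5226.0 + 21.284 i$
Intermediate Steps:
$a = 126137$ ($a = -28764 + 154901 = 126137$)
$C = - \frac{126137}{21016}$ ($C = \frac{126137}{-21016} = 126137 \left(- \frac{1}{21016}\right) = - \frac{126137}{21016} \approx -6.002$)
$\left(X{\left(-561 \right)} + C\right) + U \left(92 - 201\right) = \left(\sqrt{108 - 561} - \frac{126137}{21016}\right) - 48 \left(92 - 201\right) = \left(\sqrt{-453} - \frac{126137}{21016}\right) - -5232 = \left(i \sqrt{453} - \frac{126137}{21016}\right) + 5232 = \left(- \frac{126137}{21016} + i \sqrt{453}\right) + 5232 = \frac{109829575}{21016} + i \sqrt{453}$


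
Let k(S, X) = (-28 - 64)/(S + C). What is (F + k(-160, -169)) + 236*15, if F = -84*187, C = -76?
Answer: -717889/59 ≈ -12168.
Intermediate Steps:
k(S, X) = -92/(-76 + S) (k(S, X) = (-28 - 64)/(S - 76) = -92/(-76 + S))
F = -15708
(F + k(-160, -169)) + 236*15 = (-15708 - 92/(-76 - 160)) + 236*15 = (-15708 - 92/(-236)) + 3540 = (-15708 - 92*(-1/236)) + 3540 = (-15708 + 23/59) + 3540 = -926749/59 + 3540 = -717889/59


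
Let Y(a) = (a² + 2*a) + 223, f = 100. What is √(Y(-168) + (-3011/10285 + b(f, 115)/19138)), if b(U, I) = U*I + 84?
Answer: 72*√434082683822235/8947015 ≈ 167.66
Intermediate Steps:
Y(a) = 223 + a² + 2*a
b(U, I) = 84 + I*U (b(U, I) = I*U + 84 = 84 + I*U)
√(Y(-168) + (-3011/10285 + b(f, 115)/19138)) = √((223 + (-168)² + 2*(-168)) + (-3011/10285 + (84 + 115*100)/19138)) = √((223 + 28224 - 336) + (-3011*1/10285 + (84 + 11500)*(1/19138))) = √(28111 + (-3011/10285 + 11584*(1/19138))) = √(28111 + (-3011/10285 + 5792/9569)) = √(28111 + 30758461/98417165) = √(2766635683776/98417165) = 72*√434082683822235/8947015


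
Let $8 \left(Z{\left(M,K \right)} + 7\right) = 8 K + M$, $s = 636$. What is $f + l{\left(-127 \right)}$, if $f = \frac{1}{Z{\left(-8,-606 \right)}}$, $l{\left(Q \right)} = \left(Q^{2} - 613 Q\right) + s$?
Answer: $\frac{58094223}{614} \approx 94616.0$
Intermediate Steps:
$Z{\left(M,K \right)} = -7 + K + \frac{M}{8}$ ($Z{\left(M,K \right)} = -7 + \frac{8 K + M}{8} = -7 + \frac{M + 8 K}{8} = -7 + \left(K + \frac{M}{8}\right) = -7 + K + \frac{M}{8}$)
$l{\left(Q \right)} = 636 + Q^{2} - 613 Q$ ($l{\left(Q \right)} = \left(Q^{2} - 613 Q\right) + 636 = 636 + Q^{2} - 613 Q$)
$f = - \frac{1}{614}$ ($f = \frac{1}{-7 - 606 + \frac{1}{8} \left(-8\right)} = \frac{1}{-7 - 606 - 1} = \frac{1}{-614} = - \frac{1}{614} \approx -0.0016287$)
$f + l{\left(-127 \right)} = - \frac{1}{614} + \left(636 + \left(-127\right)^{2} - -77851\right) = - \frac{1}{614} + \left(636 + 16129 + 77851\right) = - \frac{1}{614} + 94616 = \frac{58094223}{614}$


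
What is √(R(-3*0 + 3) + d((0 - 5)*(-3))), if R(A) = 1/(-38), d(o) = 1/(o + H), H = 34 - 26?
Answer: √13110/874 ≈ 0.13101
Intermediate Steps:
H = 8
d(o) = 1/(8 + o) (d(o) = 1/(o + 8) = 1/(8 + o))
R(A) = -1/38
√(R(-3*0 + 3) + d((0 - 5)*(-3))) = √(-1/38 + 1/(8 + (0 - 5)*(-3))) = √(-1/38 + 1/(8 - 5*(-3))) = √(-1/38 + 1/(8 + 15)) = √(-1/38 + 1/23) = √(15/874) = √13110/874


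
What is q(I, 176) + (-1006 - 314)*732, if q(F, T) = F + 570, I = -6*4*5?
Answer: -965790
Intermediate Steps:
I = -120 (I = -24*5 = -120)
q(F, T) = 570 + F
q(I, 176) + (-1006 - 314)*732 = (570 - 120) + (-1006 - 314)*732 = 450 - 1320*732 = 450 - 966240 = -965790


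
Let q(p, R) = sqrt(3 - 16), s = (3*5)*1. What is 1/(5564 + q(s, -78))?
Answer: 428/2381393 - I*sqrt(13)/30958109 ≈ 0.00017973 - 1.1647e-7*I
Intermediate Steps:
s = 15 (s = 15*1 = 15)
q(p, R) = I*sqrt(13) (q(p, R) = sqrt(-13) = I*sqrt(13))
1/(5564 + q(s, -78)) = 1/(5564 + I*sqrt(13))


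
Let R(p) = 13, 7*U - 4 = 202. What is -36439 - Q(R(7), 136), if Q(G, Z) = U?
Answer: -255279/7 ≈ -36468.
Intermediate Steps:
U = 206/7 (U = 4/7 + (⅐)*202 = 4/7 + 202/7 = 206/7 ≈ 29.429)
Q(G, Z) = 206/7
-36439 - Q(R(7), 136) = -36439 - 1*206/7 = -36439 - 206/7 = -255279/7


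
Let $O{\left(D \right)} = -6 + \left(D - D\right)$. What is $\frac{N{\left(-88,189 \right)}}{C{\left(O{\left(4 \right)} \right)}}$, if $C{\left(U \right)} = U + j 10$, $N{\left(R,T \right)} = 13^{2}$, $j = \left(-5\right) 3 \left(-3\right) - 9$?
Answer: $\frac{169}{354} \approx 0.4774$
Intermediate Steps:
$j = 36$ ($j = \left(-15\right) \left(-3\right) - 9 = 45 - 9 = 36$)
$O{\left(D \right)} = -6$ ($O{\left(D \right)} = -6 + 0 = -6$)
$N{\left(R,T \right)} = 169$
$C{\left(U \right)} = 360 + U$ ($C{\left(U \right)} = U + 36 \cdot 10 = U + 360 = 360 + U$)
$\frac{N{\left(-88,189 \right)}}{C{\left(O{\left(4 \right)} \right)}} = \frac{169}{360 - 6} = \frac{169}{354}$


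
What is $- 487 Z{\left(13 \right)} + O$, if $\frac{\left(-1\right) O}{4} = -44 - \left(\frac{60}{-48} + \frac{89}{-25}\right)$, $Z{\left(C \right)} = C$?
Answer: $- \frac{154356}{25} \approx -6174.2$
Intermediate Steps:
$O = \frac{3919}{25}$ ($O = - 4 \left(-44 - \left(\frac{60}{-48} + \frac{89}{-25}\right)\right) = - 4 \left(-44 - \left(60 \left(- \frac{1}{48}\right) + 89 \left(- \frac{1}{25}\right)\right)\right) = - 4 \left(-44 - \left(- \frac{5}{4} - \frac{89}{25}\right)\right) = - 4 \left(-44 - - \frac{481}{100}\right) = - 4 \left(-44 + \frac{481}{100}\right) = \left(-4\right) \left(- \frac{3919}{100}\right) = \frac{3919}{25} \approx 156.76$)
$- 487 Z{\left(13 \right)} + O = \left(-487\right) 13 + \frac{3919}{25} = -6331 + \frac{3919}{25} = - \frac{154356}{25}$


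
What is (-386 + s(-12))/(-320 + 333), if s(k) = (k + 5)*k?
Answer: -302/13 ≈ -23.231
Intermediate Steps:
s(k) = k*(5 + k) (s(k) = (5 + k)*k = k*(5 + k))
(-386 + s(-12))/(-320 + 333) = (-386 - 12*(5 - 12))/(-320 + 333) = (-386 - 12*(-7))/13 = (-386 + 84)*(1/13) = -302*1/13 = -302/13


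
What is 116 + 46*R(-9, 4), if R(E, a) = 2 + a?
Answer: 392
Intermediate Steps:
116 + 46*R(-9, 4) = 116 + 46*(2 + 4) = 116 + 46*6 = 116 + 276 = 392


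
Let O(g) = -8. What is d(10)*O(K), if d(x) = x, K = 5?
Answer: -80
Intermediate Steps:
d(10)*O(K) = 10*(-8) = -80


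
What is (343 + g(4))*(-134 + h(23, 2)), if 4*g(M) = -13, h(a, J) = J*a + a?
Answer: -88335/4 ≈ -22084.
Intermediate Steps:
h(a, J) = a + J*a
g(M) = -13/4 (g(M) = (1/4)*(-13) = -13/4)
(343 + g(4))*(-134 + h(23, 2)) = (343 - 13/4)*(-134 + 23*(1 + 2)) = 1359*(-134 + 23*3)/4 = 1359*(-134 + 69)/4 = (1359/4)*(-65) = -88335/4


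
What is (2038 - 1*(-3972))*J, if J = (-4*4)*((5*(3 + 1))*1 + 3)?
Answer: -2211680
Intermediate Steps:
J = -368 (J = -16*((5*4)*1 + 3) = -16*(20*1 + 3) = -16*(20 + 3) = -16*23 = -368)
(2038 - 1*(-3972))*J = (2038 - 1*(-3972))*(-368) = (2038 + 3972)*(-368) = 6010*(-368) = -2211680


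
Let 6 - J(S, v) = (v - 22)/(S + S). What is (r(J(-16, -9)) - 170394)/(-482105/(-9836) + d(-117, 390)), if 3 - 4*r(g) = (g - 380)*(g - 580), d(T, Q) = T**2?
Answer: -2259084168027/138370159616 ≈ -16.326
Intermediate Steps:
J(S, v) = 6 - (-22 + v)/(2*S) (J(S, v) = 6 - (v - 22)/(S + S) = 6 - (-22 + v)/(2*S))
r(g) = 3/4 - (-580 + g)*(-380 + g)/4 (r(g) = 3/4 - (g - 380)*(g - 580)/4 = 3/4 - (-380 + g)*(-580 + g)/4 = 3/4 - (-580 + g)*(-380 + g)/4)
(r(J(-16, -9)) - 170394)/(-482105/(-9836) + d(-117, 390)) = ((-220397/4 + 240*((1/2)*(22 - 1*(-9) + 12*(-16))/(-16)) - (22 - 1*(-9) + 12*(-16))**2/1024/4) - 170394)/(-482105/(-9836) + (-117)**2) = ((-220397/4 + 240*((1/2)*(-1/16)*(22 + 9 - 192)) - (22 + 9 - 192)**2/1024/4) - 170394)/(-482105*(-1/9836) + 13689) = ((-220397/4 + 240*((1/2)*(-1/16)*(-161)) - ((1/2)*(-1/16)*(-161))**2/4) - 170394)/(482105/9836 + 13689) = ((-220397/4 + 240*(161/32) - (161/32)**2/4) - 170394)/(135127109/9836) = ((-220397/4 + 2415/2 - 1/4*25921/1024) - 170394)*(9836/135127109) = ((-220397/4 + 2415/2 - 25921/4096) - 170394)*(9836/135127109) = (-220766529/4096 - 170394)*(9836/135127109) = -918700353/4096*9836/135127109 = -2259084168027/138370159616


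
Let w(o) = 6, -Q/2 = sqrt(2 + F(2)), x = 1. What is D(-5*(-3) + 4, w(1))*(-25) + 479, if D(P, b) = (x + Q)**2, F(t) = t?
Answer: 254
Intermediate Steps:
Q = -4 (Q = -2*sqrt(2 + 2) = -2*sqrt(4) = -2*2 = -4)
D(P, b) = 9 (D(P, b) = (1 - 4)**2 = (-3)**2 = 9)
D(-5*(-3) + 4, w(1))*(-25) + 479 = 9*(-25) + 479 = -225 + 479 = 254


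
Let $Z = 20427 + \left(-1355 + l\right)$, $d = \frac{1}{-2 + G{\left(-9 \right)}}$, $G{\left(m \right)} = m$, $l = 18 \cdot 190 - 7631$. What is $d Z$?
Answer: $-1351$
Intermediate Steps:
$l = -4211$ ($l = 3420 - 7631 = -4211$)
$d = - \frac{1}{11}$ ($d = \frac{1}{-2 - 9} = \frac{1}{-11} = - \frac{1}{11} \approx -0.090909$)
$Z = 14861$ ($Z = 20427 - 5566 = 14861$)
$d Z = \left(- \frac{1}{11}\right) 14861 = -1351$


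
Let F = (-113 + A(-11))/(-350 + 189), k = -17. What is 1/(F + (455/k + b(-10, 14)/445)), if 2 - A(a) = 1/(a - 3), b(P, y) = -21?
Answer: -17051510/445434883 ≈ -0.038281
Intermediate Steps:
A(a) = 2 - 1/(-3 + a) (A(a) = 2 - 1/(a - 3) = 2 - 1/(-3 + a))
F = 1553/2254 (F = (-113 + (-7 + 2*(-11))/(-3 - 11))/(-350 + 189) = (-113 + (-7 - 22)/(-14))/(-161) = (-113 - 1/14*(-29))*(-1/161) = (-113 + 29/14)*(-1/161) = -1553/14*(-1/161) = 1553/2254 ≈ 0.68900)
1/(F + (455/k + b(-10, 14)/445)) = 1/(1553/2254 + (455/(-17) - 21/445)) = 1/(1553/2254 + (455*(-1/17) - 21*1/445)) = 1/(1553/2254 + (-455/17 - 21/445)) = 1/(1553/2254 - 202832/7565) = 1/(-445434883/17051510) = -17051510/445434883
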